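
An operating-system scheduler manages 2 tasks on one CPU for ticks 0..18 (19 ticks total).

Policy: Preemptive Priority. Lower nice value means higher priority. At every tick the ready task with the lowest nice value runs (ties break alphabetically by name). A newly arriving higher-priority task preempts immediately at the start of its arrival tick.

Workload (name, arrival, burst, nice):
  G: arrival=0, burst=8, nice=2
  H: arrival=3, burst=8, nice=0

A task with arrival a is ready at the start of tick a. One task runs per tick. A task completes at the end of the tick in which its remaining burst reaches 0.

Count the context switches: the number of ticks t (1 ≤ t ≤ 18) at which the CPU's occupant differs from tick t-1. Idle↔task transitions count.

context switches = 3

t=0: ready={G} → run G
t=1: ready={G} → run G
t=2: ready={G} → run G
t=3: ready={G,H} → run H
t=4: ready={G,H} → run H
t=5: ready={G,H} → run H
t=6: ready={G,H} → run H
t=7: ready={G,H} → run H
t=8: ready={G,H} → run H
t=9: ready={G,H} → run H
t=10: ready={G,H} → run H
t=11: ready={G} → run G
t=12: ready={G} → run G
t=13: ready={G} → run G
t=14: ready={G} → run G
t=15: ready={G} → run G
t=16: (idle)
t=17: (idle)
t=18: (idle)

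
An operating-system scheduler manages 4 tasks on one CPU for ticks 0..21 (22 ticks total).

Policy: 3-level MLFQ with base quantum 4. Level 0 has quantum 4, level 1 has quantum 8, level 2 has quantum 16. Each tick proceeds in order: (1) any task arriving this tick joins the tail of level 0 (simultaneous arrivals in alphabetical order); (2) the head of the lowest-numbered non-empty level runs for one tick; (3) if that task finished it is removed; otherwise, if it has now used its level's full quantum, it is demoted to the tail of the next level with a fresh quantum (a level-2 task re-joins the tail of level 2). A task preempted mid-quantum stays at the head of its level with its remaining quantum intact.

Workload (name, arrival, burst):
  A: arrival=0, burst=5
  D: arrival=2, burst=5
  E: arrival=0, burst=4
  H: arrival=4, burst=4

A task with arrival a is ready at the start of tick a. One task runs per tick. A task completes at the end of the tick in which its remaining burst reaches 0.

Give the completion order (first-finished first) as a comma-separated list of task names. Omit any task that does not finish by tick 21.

t=0: L0/L1/L2 = AE/-/- → run A
t=1: L0/L1/L2 = AE/-/- → run A
t=2: L0/L1/L2 = AED/-/- → run A
t=3: L0/L1/L2 = AED/-/- → run A
t=4: L0/L1/L2 = EDH/A/- → run E
t=5: L0/L1/L2 = EDH/A/- → run E
t=6: L0/L1/L2 = EDH/A/- → run E
t=7: L0/L1/L2 = EDH/A/- → run E
t=8: L0/L1/L2 = DH/A/- → run D
t=9: L0/L1/L2 = DH/A/- → run D
t=10: L0/L1/L2 = DH/A/- → run D
t=11: L0/L1/L2 = DH/A/- → run D
t=12: L0/L1/L2 = H/AD/- → run H
t=13: L0/L1/L2 = H/AD/- → run H
t=14: L0/L1/L2 = H/AD/- → run H
t=15: L0/L1/L2 = H/AD/- → run H
t=16: L0/L1/L2 = -/AD/- → run A
t=17: L0/L1/L2 = -/D/- → run D
t=18: (idle)
t=19: (idle)
t=20: (idle)
t=21: (idle)

completion order = E, H, A, D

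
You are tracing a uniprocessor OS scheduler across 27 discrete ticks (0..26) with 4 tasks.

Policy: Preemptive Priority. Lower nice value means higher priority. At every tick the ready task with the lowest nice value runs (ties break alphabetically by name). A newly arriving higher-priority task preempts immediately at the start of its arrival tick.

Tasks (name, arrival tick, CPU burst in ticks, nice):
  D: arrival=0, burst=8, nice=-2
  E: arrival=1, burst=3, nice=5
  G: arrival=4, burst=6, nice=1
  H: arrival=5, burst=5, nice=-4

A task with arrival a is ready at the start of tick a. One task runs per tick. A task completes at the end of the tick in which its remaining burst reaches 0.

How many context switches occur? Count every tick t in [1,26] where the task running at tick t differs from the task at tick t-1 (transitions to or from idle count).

context switches = 5

t=0: ready={D} → run D
t=1: ready={D,E} → run D
t=2: ready={D,E} → run D
t=3: ready={D,E} → run D
t=4: ready={D,E,G} → run D
t=5: ready={D,E,G,H} → run H
t=6: ready={D,E,G,H} → run H
t=7: ready={D,E,G,H} → run H
t=8: ready={D,E,G,H} → run H
t=9: ready={D,E,G,H} → run H
t=10: ready={D,E,G} → run D
t=11: ready={D,E,G} → run D
t=12: ready={D,E,G} → run D
t=13: ready={E,G} → run G
t=14: ready={E,G} → run G
t=15: ready={E,G} → run G
t=16: ready={E,G} → run G
t=17: ready={E,G} → run G
t=18: ready={E,G} → run G
t=19: ready={E} → run E
t=20: ready={E} → run E
t=21: ready={E} → run E
t=22: (idle)
t=23: (idle)
t=24: (idle)
t=25: (idle)
t=26: (idle)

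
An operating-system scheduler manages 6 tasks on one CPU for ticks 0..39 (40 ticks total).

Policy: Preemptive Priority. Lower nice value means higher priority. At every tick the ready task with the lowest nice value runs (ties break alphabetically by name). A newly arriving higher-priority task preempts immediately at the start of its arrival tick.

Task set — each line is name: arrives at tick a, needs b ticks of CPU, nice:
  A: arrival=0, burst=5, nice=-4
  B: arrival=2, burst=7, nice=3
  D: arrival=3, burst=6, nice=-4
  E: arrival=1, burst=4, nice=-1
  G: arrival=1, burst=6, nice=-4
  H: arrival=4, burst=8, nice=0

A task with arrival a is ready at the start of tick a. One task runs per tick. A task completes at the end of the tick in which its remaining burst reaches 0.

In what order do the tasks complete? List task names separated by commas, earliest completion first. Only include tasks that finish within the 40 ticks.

completion order = A, D, G, E, H, B

t=0: ready={A} → run A
t=1: ready={A,E,G} → run A
t=2: ready={A,B,E,G} → run A
t=3: ready={A,B,D,E,G} → run A
t=4: ready={A,B,D,E,G,H} → run A
t=5: ready={B,D,E,G,H} → run D
t=6: ready={B,D,E,G,H} → run D
t=7: ready={B,D,E,G,H} → run D
t=8: ready={B,D,E,G,H} → run D
t=9: ready={B,D,E,G,H} → run D
t=10: ready={B,D,E,G,H} → run D
t=11: ready={B,E,G,H} → run G
t=12: ready={B,E,G,H} → run G
t=13: ready={B,E,G,H} → run G
t=14: ready={B,E,G,H} → run G
t=15: ready={B,E,G,H} → run G
t=16: ready={B,E,G,H} → run G
t=17: ready={B,E,H} → run E
t=18: ready={B,E,H} → run E
t=19: ready={B,E,H} → run E
t=20: ready={B,E,H} → run E
t=21: ready={B,H} → run H
t=22: ready={B,H} → run H
t=23: ready={B,H} → run H
t=24: ready={B,H} → run H
t=25: ready={B,H} → run H
t=26: ready={B,H} → run H
t=27: ready={B,H} → run H
t=28: ready={B,H} → run H
t=29: ready={B} → run B
t=30: ready={B} → run B
t=31: ready={B} → run B
t=32: ready={B} → run B
t=33: ready={B} → run B
t=34: ready={B} → run B
t=35: ready={B} → run B
t=36: (idle)
t=37: (idle)
t=38: (idle)
t=39: (idle)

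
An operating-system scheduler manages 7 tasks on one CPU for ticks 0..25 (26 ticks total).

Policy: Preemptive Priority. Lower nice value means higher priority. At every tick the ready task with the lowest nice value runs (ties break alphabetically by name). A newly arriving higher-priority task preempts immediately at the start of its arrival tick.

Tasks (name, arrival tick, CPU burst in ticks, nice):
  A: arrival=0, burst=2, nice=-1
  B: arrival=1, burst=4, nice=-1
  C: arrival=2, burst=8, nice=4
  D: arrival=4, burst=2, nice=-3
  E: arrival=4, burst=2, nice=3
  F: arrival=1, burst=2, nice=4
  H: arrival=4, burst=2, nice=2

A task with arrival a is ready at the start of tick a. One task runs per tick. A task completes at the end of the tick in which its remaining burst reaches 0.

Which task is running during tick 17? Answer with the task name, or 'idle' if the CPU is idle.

running at tick 17 = C

t=0: ready={A} → run A
t=1: ready={A,B,F} → run A
t=2: ready={B,C,F} → run B
t=3: ready={B,C,F} → run B
t=4: ready={B,C,D,E,F,H} → run D
t=5: ready={B,C,D,E,F,H} → run D
t=6: ready={B,C,E,F,H} → run B
t=7: ready={B,C,E,F,H} → run B
t=8: ready={C,E,F,H} → run H
t=9: ready={C,E,F,H} → run H
t=10: ready={C,E,F} → run E
t=11: ready={C,E,F} → run E
t=12: ready={C,F} → run C
t=13: ready={C,F} → run C
t=14: ready={C,F} → run C
t=15: ready={C,F} → run C
t=16: ready={C,F} → run C
t=17: ready={C,F} → run C
t=18: ready={C,F} → run C
t=19: ready={C,F} → run C
t=20: ready={F} → run F
t=21: ready={F} → run F
t=22: (idle)
t=23: (idle)
t=24: (idle)
t=25: (idle)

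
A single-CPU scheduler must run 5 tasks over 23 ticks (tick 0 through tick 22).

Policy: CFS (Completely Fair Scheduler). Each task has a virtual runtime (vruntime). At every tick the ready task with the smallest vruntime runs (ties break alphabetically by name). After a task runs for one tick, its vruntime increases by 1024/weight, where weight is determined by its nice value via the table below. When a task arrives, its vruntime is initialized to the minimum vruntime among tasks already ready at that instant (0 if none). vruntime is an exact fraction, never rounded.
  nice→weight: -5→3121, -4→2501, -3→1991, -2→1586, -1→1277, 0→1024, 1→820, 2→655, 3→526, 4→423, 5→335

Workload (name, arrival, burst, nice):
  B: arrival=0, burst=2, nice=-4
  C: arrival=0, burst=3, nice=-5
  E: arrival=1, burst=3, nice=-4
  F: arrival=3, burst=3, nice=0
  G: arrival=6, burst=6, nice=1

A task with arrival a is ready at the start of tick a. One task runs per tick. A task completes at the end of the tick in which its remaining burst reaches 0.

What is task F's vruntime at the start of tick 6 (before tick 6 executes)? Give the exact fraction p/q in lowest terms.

vruntime(F, start of tick 6) = 4145/3121

t=0: vr[B=0 C=0] → run B
t=1: vr[B=1024/2501 C=0 E=0] → run C
t=2: vr[B=1024/2501 C=1024/3121 E=0] → run E
t=3: vr[B=1024/2501 C=1024/3121 E=1024/2501 F=1024/3121] → run C
t=4: vr[B=1024/2501 C=2048/3121 E=1024/2501 F=1024/3121] → run F
t=5: vr[B=1024/2501 C=2048/3121 E=1024/2501 F=4145/3121] → run B
t=6: vr[C=2048/3121 E=1024/2501 F=4145/3121 G=1024/2501] → run E
t=7: vr[C=2048/3121 E=2048/2501 F=4145/3121 G=1024/2501] → run G
t=8: vr[C=2048/3121 E=2048/2501 F=4145/3121 G=20736/12505] → run C
t=9: vr[E=2048/2501 F=4145/3121 G=20736/12505] → run E
t=10: vr[F=4145/3121 G=20736/12505] → run F
t=11: vr[F=7266/3121 G=20736/12505] → run G
t=12: vr[F=7266/3121 G=36352/12505] → run F
t=13: vr[G=36352/12505] → run G
t=14: vr[G=51968/12505] → run G
t=15: vr[G=67584/12505] → run G
t=16: vr[G=16640/2501] → run G
t=17: (idle)
t=18: (idle)
t=19: (idle)
t=20: (idle)
t=21: (idle)
t=22: (idle)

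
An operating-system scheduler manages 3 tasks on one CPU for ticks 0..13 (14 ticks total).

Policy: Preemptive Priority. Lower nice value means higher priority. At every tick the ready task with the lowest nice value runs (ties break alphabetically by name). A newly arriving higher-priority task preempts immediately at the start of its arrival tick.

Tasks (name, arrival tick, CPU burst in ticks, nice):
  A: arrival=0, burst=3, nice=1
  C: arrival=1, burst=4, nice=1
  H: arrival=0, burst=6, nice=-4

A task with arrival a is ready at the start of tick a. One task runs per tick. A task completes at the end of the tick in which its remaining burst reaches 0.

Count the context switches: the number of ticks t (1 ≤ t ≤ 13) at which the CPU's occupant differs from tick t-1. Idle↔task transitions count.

context switches = 3

t=0: ready={A,H} → run H
t=1: ready={A,C,H} → run H
t=2: ready={A,C,H} → run H
t=3: ready={A,C,H} → run H
t=4: ready={A,C,H} → run H
t=5: ready={A,C,H} → run H
t=6: ready={A,C} → run A
t=7: ready={A,C} → run A
t=8: ready={A,C} → run A
t=9: ready={C} → run C
t=10: ready={C} → run C
t=11: ready={C} → run C
t=12: ready={C} → run C
t=13: (idle)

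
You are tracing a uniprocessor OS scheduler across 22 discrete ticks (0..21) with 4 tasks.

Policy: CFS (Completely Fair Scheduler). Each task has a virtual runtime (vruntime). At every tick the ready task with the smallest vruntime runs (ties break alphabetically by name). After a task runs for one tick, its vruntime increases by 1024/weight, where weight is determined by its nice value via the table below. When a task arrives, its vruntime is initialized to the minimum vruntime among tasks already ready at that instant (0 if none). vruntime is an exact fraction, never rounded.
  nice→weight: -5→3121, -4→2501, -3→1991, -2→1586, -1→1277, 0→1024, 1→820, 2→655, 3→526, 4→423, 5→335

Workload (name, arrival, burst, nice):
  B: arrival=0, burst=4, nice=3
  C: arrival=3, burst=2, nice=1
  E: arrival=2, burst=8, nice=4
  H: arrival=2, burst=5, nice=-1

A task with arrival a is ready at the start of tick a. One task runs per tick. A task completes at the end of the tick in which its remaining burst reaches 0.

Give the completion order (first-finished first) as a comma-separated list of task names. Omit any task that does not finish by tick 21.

t=0: vr[B=0] → run B
t=1: vr[B=512/263] → run B
t=2: vr[B=1024/263 E=1024/263 H=1024/263] → run B
t=3: vr[B=1536/263 C=1024/263 E=1024/263 H=1024/263] → run C
t=4: vr[B=1536/263 C=277248/53915 E=1024/263 H=1024/263] → run E
t=5: vr[B=1536/263 C=277248/53915 E=702464/111249 H=1024/263] → run H
t=6: vr[B=1536/263 C=277248/53915 E=702464/111249 H=1576960/335851] → run H
t=7: vr[B=1536/263 C=277248/53915 E=702464/111249 H=1846272/335851] → run C
t=8: vr[B=1536/263 E=702464/111249 H=1846272/335851] → run H
t=9: vr[B=1536/263 E=702464/111249 H=2115584/335851] → run B
t=10: vr[E=702464/111249 H=2115584/335851] → run H
t=11: vr[E=702464/111249 H=2384896/335851] → run E
t=12: vr[E=971776/111249 H=2384896/335851] → run H
t=13: vr[E=971776/111249] → run E
t=14: vr[E=413696/37083] → run E
t=15: vr[E=1510400/111249] → run E
t=16: vr[E=1779712/111249] → run E
t=17: vr[E=683008/37083] → run E
t=18: vr[E=2318336/111249] → run E
t=19: (idle)
t=20: (idle)
t=21: (idle)

completion order = C, B, H, E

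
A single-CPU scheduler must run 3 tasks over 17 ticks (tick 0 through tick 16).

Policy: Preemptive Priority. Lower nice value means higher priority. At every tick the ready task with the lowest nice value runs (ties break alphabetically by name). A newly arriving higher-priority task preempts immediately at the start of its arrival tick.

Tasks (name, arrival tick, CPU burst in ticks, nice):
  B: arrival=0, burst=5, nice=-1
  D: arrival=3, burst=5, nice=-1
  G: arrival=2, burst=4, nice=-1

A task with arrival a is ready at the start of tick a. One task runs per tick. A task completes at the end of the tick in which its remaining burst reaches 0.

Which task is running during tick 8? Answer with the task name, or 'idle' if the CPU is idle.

running at tick 8 = D

t=0: ready={B} → run B
t=1: ready={B} → run B
t=2: ready={B,G} → run B
t=3: ready={B,D,G} → run B
t=4: ready={B,D,G} → run B
t=5: ready={D,G} → run D
t=6: ready={D,G} → run D
t=7: ready={D,G} → run D
t=8: ready={D,G} → run D
t=9: ready={D,G} → run D
t=10: ready={G} → run G
t=11: ready={G} → run G
t=12: ready={G} → run G
t=13: ready={G} → run G
t=14: (idle)
t=15: (idle)
t=16: (idle)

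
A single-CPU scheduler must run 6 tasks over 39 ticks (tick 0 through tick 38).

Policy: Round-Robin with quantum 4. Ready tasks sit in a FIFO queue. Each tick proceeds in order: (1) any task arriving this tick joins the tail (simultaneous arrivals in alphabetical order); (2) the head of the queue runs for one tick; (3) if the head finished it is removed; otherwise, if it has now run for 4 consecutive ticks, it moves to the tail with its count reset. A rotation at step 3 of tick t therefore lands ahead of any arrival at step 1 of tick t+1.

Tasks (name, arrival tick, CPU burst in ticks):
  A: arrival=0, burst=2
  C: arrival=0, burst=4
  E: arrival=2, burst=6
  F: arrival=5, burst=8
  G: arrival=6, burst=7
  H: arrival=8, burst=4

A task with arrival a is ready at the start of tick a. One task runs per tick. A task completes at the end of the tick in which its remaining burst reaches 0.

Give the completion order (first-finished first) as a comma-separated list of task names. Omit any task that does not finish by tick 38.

t=0: queue=[A,C] q_used=0 → run A
t=1: queue=[A,C] q_used=1 → run A
t=2: queue=[C,E] q_used=0 → run C
t=3: queue=[C,E] q_used=1 → run C
t=4: queue=[C,E] q_used=2 → run C
t=5: queue=[C,E,F] q_used=3 → run C
t=6: queue=[E,F,G] q_used=0 → run E
t=7: queue=[E,F,G] q_used=1 → run E
t=8: queue=[E,F,G,H] q_used=2 → run E
t=9: queue=[E,F,G,H] q_used=3 → run E
t=10: queue=[F,G,H,E] q_used=0 → run F
t=11: queue=[F,G,H,E] q_used=1 → run F
t=12: queue=[F,G,H,E] q_used=2 → run F
t=13: queue=[F,G,H,E] q_used=3 → run F
t=14: queue=[G,H,E,F] q_used=0 → run G
t=15: queue=[G,H,E,F] q_used=1 → run G
t=16: queue=[G,H,E,F] q_used=2 → run G
t=17: queue=[G,H,E,F] q_used=3 → run G
t=18: queue=[H,E,F,G] q_used=0 → run H
t=19: queue=[H,E,F,G] q_used=1 → run H
t=20: queue=[H,E,F,G] q_used=2 → run H
t=21: queue=[H,E,F,G] q_used=3 → run H
t=22: queue=[E,F,G] q_used=0 → run E
t=23: queue=[E,F,G] q_used=1 → run E
t=24: queue=[F,G] q_used=0 → run F
t=25: queue=[F,G] q_used=1 → run F
t=26: queue=[F,G] q_used=2 → run F
t=27: queue=[F,G] q_used=3 → run F
t=28: queue=[G] q_used=0 → run G
t=29: queue=[G] q_used=1 → run G
t=30: queue=[G] q_used=2 → run G
t=31: (idle)
t=32: (idle)
t=33: (idle)
t=34: (idle)
t=35: (idle)
t=36: (idle)
t=37: (idle)
t=38: (idle)

completion order = A, C, H, E, F, G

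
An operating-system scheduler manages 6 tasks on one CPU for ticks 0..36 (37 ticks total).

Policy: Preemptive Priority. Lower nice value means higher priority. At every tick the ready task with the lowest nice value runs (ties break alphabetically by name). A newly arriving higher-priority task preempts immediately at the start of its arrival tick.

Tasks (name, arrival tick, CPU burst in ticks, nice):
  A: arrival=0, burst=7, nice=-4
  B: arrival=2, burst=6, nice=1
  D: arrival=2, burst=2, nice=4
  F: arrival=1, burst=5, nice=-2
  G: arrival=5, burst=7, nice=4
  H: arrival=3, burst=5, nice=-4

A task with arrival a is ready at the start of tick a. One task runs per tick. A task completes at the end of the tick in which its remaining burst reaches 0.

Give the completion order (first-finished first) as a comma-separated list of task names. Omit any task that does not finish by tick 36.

completion order = A, H, F, B, D, G

t=0: ready={A} → run A
t=1: ready={A,F} → run A
t=2: ready={A,B,D,F} → run A
t=3: ready={A,B,D,F,H} → run A
t=4: ready={A,B,D,F,H} → run A
t=5: ready={A,B,D,F,G,H} → run A
t=6: ready={A,B,D,F,G,H} → run A
t=7: ready={B,D,F,G,H} → run H
t=8: ready={B,D,F,G,H} → run H
t=9: ready={B,D,F,G,H} → run H
t=10: ready={B,D,F,G,H} → run H
t=11: ready={B,D,F,G,H} → run H
t=12: ready={B,D,F,G} → run F
t=13: ready={B,D,F,G} → run F
t=14: ready={B,D,F,G} → run F
t=15: ready={B,D,F,G} → run F
t=16: ready={B,D,F,G} → run F
t=17: ready={B,D,G} → run B
t=18: ready={B,D,G} → run B
t=19: ready={B,D,G} → run B
t=20: ready={B,D,G} → run B
t=21: ready={B,D,G} → run B
t=22: ready={B,D,G} → run B
t=23: ready={D,G} → run D
t=24: ready={D,G} → run D
t=25: ready={G} → run G
t=26: ready={G} → run G
t=27: ready={G} → run G
t=28: ready={G} → run G
t=29: ready={G} → run G
t=30: ready={G} → run G
t=31: ready={G} → run G
t=32: (idle)
t=33: (idle)
t=34: (idle)
t=35: (idle)
t=36: (idle)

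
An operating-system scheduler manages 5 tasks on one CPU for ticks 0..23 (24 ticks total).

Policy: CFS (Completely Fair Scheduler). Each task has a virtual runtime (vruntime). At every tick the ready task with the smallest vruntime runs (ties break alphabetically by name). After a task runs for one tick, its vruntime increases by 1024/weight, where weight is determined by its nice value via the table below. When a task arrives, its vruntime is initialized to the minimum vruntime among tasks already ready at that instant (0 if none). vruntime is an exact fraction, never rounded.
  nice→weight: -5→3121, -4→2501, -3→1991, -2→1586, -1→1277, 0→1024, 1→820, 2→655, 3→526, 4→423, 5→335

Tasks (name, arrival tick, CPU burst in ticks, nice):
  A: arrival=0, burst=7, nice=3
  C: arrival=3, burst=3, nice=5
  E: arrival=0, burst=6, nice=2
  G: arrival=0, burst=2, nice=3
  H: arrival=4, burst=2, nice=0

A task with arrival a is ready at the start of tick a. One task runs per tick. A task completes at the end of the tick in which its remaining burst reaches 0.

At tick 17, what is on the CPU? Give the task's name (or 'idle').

running at tick 17 = E

t=0: vr[A=0 E=0 G=0] → run A
t=1: vr[A=512/263 E=0 G=0] → run E
t=2: vr[A=512/263 E=1024/655 G=0] → run G
t=3: vr[A=512/263 C=1024/655 E=1024/655 G=512/263] → run C
t=4: vr[A=512/263 C=202752/43885 E=1024/655 G=512/263 H=1024/655] → run E
t=5: vr[A=512/263 C=202752/43885 E=2048/655 G=512/263 H=1024/655] → run H
t=6: vr[A=512/263 C=202752/43885 E=2048/655 G=512/263 H=1679/655] → run A
t=7: vr[A=1024/263 C=202752/43885 E=2048/655 G=512/263 H=1679/655] → run G
t=8: vr[A=1024/263 C=202752/43885 E=2048/655 H=1679/655] → run H
t=9: vr[A=1024/263 C=202752/43885 E=2048/655] → run E
t=10: vr[A=1024/263 C=202752/43885 E=3072/655] → run A
t=11: vr[A=1536/263 C=202752/43885 E=3072/655] → run C
t=12: vr[A=1536/263 C=336896/43885 E=3072/655] → run E
t=13: vr[A=1536/263 C=336896/43885 E=4096/655] → run A
t=14: vr[A=2048/263 C=336896/43885 E=4096/655] → run E
t=15: vr[A=2048/263 C=336896/43885 E=1024/131] → run C
t=16: vr[A=2048/263 E=1024/131] → run A
t=17: vr[A=2560/263 E=1024/131] → run E
t=18: vr[A=2560/263] → run A
t=19: vr[A=3072/263] → run A
t=20: (idle)
t=21: (idle)
t=22: (idle)
t=23: (idle)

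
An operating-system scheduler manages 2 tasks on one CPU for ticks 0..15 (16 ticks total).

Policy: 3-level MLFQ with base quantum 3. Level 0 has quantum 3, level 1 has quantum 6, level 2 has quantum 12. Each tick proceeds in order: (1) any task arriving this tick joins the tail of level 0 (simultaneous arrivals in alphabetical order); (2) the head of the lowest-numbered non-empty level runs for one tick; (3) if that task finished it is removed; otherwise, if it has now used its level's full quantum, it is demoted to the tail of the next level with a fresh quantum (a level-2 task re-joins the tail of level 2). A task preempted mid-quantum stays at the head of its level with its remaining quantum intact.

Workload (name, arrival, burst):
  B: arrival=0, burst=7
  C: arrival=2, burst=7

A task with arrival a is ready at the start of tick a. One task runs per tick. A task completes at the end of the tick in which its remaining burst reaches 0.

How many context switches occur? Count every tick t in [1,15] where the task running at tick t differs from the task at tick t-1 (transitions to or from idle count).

t=0: L0/L1/L2 = B/-/- → run B
t=1: L0/L1/L2 = B/-/- → run B
t=2: L0/L1/L2 = BC/-/- → run B
t=3: L0/L1/L2 = C/B/- → run C
t=4: L0/L1/L2 = C/B/- → run C
t=5: L0/L1/L2 = C/B/- → run C
t=6: L0/L1/L2 = -/BC/- → run B
t=7: L0/L1/L2 = -/BC/- → run B
t=8: L0/L1/L2 = -/BC/- → run B
t=9: L0/L1/L2 = -/BC/- → run B
t=10: L0/L1/L2 = -/C/- → run C
t=11: L0/L1/L2 = -/C/- → run C
t=12: L0/L1/L2 = -/C/- → run C
t=13: L0/L1/L2 = -/C/- → run C
t=14: (idle)
t=15: (idle)

context switches = 4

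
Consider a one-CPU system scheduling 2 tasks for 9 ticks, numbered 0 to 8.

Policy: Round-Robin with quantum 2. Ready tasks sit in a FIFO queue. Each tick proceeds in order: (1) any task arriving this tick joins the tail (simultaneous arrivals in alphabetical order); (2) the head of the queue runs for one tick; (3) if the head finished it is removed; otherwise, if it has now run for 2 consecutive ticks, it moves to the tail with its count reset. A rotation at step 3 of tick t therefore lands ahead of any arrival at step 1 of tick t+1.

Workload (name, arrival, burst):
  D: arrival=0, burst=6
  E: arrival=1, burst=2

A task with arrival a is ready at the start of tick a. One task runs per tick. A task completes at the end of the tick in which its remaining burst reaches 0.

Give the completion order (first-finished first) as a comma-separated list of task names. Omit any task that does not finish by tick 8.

t=0: queue=[D] q_used=0 → run D
t=1: queue=[D,E] q_used=1 → run D
t=2: queue=[E,D] q_used=0 → run E
t=3: queue=[E,D] q_used=1 → run E
t=4: queue=[D] q_used=0 → run D
t=5: queue=[D] q_used=1 → run D
t=6: queue=[D] q_used=0 → run D
t=7: queue=[D] q_used=1 → run D
t=8: (idle)

completion order = E, D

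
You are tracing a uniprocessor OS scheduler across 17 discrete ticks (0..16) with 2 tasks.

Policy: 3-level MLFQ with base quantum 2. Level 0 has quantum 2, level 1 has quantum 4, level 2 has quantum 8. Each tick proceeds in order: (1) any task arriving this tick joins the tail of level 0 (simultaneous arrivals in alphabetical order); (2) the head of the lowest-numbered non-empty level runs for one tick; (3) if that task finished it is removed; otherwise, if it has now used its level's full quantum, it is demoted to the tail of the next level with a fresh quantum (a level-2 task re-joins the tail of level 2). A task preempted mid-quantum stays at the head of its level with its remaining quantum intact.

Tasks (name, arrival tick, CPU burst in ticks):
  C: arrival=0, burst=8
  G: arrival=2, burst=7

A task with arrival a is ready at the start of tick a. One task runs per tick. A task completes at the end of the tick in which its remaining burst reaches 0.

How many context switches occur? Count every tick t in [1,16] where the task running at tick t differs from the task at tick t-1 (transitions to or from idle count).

t=0: L0/L1/L2 = C/-/- → run C
t=1: L0/L1/L2 = C/-/- → run C
t=2: L0/L1/L2 = G/C/- → run G
t=3: L0/L1/L2 = G/C/- → run G
t=4: L0/L1/L2 = -/CG/- → run C
t=5: L0/L1/L2 = -/CG/- → run C
t=6: L0/L1/L2 = -/CG/- → run C
t=7: L0/L1/L2 = -/CG/- → run C
t=8: L0/L1/L2 = -/G/C → run G
t=9: L0/L1/L2 = -/G/C → run G
t=10: L0/L1/L2 = -/G/C → run G
t=11: L0/L1/L2 = -/G/C → run G
t=12: L0/L1/L2 = -/-/CG → run C
t=13: L0/L1/L2 = -/-/CG → run C
t=14: L0/L1/L2 = -/-/G → run G
t=15: (idle)
t=16: (idle)

context switches = 6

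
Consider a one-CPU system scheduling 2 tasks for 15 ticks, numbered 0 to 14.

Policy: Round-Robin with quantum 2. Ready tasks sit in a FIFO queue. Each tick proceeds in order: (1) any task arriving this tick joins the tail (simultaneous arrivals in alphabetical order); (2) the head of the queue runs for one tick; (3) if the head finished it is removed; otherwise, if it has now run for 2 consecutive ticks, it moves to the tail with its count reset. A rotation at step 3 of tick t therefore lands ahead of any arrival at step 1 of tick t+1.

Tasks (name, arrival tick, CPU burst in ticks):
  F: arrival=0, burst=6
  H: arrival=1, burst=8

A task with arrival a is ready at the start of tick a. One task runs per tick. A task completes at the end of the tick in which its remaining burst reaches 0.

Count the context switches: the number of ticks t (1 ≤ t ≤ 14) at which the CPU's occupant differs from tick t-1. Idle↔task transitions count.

context switches = 6

t=0: queue=[F] q_used=0 → run F
t=1: queue=[F,H] q_used=1 → run F
t=2: queue=[H,F] q_used=0 → run H
t=3: queue=[H,F] q_used=1 → run H
t=4: queue=[F,H] q_used=0 → run F
t=5: queue=[F,H] q_used=1 → run F
t=6: queue=[H,F] q_used=0 → run H
t=7: queue=[H,F] q_used=1 → run H
t=8: queue=[F,H] q_used=0 → run F
t=9: queue=[F,H] q_used=1 → run F
t=10: queue=[H] q_used=0 → run H
t=11: queue=[H] q_used=1 → run H
t=12: queue=[H] q_used=0 → run H
t=13: queue=[H] q_used=1 → run H
t=14: (idle)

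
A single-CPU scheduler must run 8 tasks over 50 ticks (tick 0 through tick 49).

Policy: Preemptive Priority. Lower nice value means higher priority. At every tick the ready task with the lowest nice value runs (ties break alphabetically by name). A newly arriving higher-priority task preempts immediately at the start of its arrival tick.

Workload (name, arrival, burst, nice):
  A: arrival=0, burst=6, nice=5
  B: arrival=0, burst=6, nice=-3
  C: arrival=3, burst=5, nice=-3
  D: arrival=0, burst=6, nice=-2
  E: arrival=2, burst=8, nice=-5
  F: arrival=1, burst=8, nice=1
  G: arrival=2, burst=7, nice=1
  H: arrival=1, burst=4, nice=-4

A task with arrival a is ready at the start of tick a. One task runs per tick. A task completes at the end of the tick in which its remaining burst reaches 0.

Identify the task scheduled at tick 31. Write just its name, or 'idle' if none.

t=0: ready={A,B,D} → run B
t=1: ready={A,B,D,F,H} → run H
t=2: ready={A,B,D,E,F,G,H} → run E
t=3: ready={A,B,C,D,E,F,G,H} → run E
t=4: ready={A,B,C,D,E,F,G,H} → run E
t=5: ready={A,B,C,D,E,F,G,H} → run E
t=6: ready={A,B,C,D,E,F,G,H} → run E
t=7: ready={A,B,C,D,E,F,G,H} → run E
t=8: ready={A,B,C,D,E,F,G,H} → run E
t=9: ready={A,B,C,D,E,F,G,H} → run E
t=10: ready={A,B,C,D,F,G,H} → run H
t=11: ready={A,B,C,D,F,G,H} → run H
t=12: ready={A,B,C,D,F,G,H} → run H
t=13: ready={A,B,C,D,F,G} → run B
t=14: ready={A,B,C,D,F,G} → run B
t=15: ready={A,B,C,D,F,G} → run B
t=16: ready={A,B,C,D,F,G} → run B
t=17: ready={A,B,C,D,F,G} → run B
t=18: ready={A,C,D,F,G} → run C
t=19: ready={A,C,D,F,G} → run C
t=20: ready={A,C,D,F,G} → run C
t=21: ready={A,C,D,F,G} → run C
t=22: ready={A,C,D,F,G} → run C
t=23: ready={A,D,F,G} → run D
t=24: ready={A,D,F,G} → run D
t=25: ready={A,D,F,G} → run D
t=26: ready={A,D,F,G} → run D
t=27: ready={A,D,F,G} → run D
t=28: ready={A,D,F,G} → run D
t=29: ready={A,F,G} → run F
t=30: ready={A,F,G} → run F
t=31: ready={A,F,G} → run F
t=32: ready={A,F,G} → run F
t=33: ready={A,F,G} → run F
t=34: ready={A,F,G} → run F
t=35: ready={A,F,G} → run F
t=36: ready={A,F,G} → run F
t=37: ready={A,G} → run G
t=38: ready={A,G} → run G
t=39: ready={A,G} → run G
t=40: ready={A,G} → run G
t=41: ready={A,G} → run G
t=42: ready={A,G} → run G
t=43: ready={A,G} → run G
t=44: ready={A} → run A
t=45: ready={A} → run A
t=46: ready={A} → run A
t=47: ready={A} → run A
t=48: ready={A} → run A
t=49: ready={A} → run A

running at tick 31 = F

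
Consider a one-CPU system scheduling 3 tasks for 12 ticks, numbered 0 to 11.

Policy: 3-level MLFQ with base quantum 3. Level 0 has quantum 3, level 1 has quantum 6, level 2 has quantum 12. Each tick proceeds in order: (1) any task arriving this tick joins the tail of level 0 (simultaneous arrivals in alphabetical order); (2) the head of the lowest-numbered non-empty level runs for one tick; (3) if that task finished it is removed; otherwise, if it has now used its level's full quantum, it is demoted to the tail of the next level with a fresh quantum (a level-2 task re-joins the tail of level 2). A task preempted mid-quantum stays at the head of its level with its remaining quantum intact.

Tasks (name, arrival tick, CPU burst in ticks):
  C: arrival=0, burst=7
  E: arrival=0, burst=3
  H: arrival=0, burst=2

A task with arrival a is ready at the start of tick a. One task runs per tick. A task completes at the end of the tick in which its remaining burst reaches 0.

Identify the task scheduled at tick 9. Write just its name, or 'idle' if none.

running at tick 9 = C

t=0: L0/L1/L2 = CEH/-/- → run C
t=1: L0/L1/L2 = CEH/-/- → run C
t=2: L0/L1/L2 = CEH/-/- → run C
t=3: L0/L1/L2 = EH/C/- → run E
t=4: L0/L1/L2 = EH/C/- → run E
t=5: L0/L1/L2 = EH/C/- → run E
t=6: L0/L1/L2 = H/C/- → run H
t=7: L0/L1/L2 = H/C/- → run H
t=8: L0/L1/L2 = -/C/- → run C
t=9: L0/L1/L2 = -/C/- → run C
t=10: L0/L1/L2 = -/C/- → run C
t=11: L0/L1/L2 = -/C/- → run C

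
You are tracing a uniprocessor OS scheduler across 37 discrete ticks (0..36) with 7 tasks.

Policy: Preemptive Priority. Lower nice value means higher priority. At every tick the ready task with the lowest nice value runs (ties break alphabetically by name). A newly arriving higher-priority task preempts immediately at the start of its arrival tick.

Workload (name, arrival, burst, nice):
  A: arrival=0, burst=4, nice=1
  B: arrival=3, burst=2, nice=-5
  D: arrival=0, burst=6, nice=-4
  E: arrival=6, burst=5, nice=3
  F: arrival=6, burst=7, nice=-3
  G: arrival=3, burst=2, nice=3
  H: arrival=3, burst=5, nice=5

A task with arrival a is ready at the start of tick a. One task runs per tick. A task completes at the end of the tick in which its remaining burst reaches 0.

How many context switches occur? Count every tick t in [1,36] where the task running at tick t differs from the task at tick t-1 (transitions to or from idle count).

context switches = 8

t=0: ready={A,D} → run D
t=1: ready={A,D} → run D
t=2: ready={A,D} → run D
t=3: ready={A,B,D,G,H} → run B
t=4: ready={A,B,D,G,H} → run B
t=5: ready={A,D,G,H} → run D
t=6: ready={A,D,E,F,G,H} → run D
t=7: ready={A,D,E,F,G,H} → run D
t=8: ready={A,E,F,G,H} → run F
t=9: ready={A,E,F,G,H} → run F
t=10: ready={A,E,F,G,H} → run F
t=11: ready={A,E,F,G,H} → run F
t=12: ready={A,E,F,G,H} → run F
t=13: ready={A,E,F,G,H} → run F
t=14: ready={A,E,F,G,H} → run F
t=15: ready={A,E,G,H} → run A
t=16: ready={A,E,G,H} → run A
t=17: ready={A,E,G,H} → run A
t=18: ready={A,E,G,H} → run A
t=19: ready={E,G,H} → run E
t=20: ready={E,G,H} → run E
t=21: ready={E,G,H} → run E
t=22: ready={E,G,H} → run E
t=23: ready={E,G,H} → run E
t=24: ready={G,H} → run G
t=25: ready={G,H} → run G
t=26: ready={H} → run H
t=27: ready={H} → run H
t=28: ready={H} → run H
t=29: ready={H} → run H
t=30: ready={H} → run H
t=31: (idle)
t=32: (idle)
t=33: (idle)
t=34: (idle)
t=35: (idle)
t=36: (idle)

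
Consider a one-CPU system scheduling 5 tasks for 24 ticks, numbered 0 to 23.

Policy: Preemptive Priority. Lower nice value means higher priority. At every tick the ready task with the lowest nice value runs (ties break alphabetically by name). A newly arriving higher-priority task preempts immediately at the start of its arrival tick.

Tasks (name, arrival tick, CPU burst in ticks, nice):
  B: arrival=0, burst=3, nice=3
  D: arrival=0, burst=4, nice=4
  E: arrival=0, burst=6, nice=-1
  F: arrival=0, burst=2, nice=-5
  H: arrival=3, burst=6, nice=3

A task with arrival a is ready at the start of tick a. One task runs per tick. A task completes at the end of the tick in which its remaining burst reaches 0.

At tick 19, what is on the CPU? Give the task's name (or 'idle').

t=0: ready={B,D,E,F} → run F
t=1: ready={B,D,E,F} → run F
t=2: ready={B,D,E} → run E
t=3: ready={B,D,E,H} → run E
t=4: ready={B,D,E,H} → run E
t=5: ready={B,D,E,H} → run E
t=6: ready={B,D,E,H} → run E
t=7: ready={B,D,E,H} → run E
t=8: ready={B,D,H} → run B
t=9: ready={B,D,H} → run B
t=10: ready={B,D,H} → run B
t=11: ready={D,H} → run H
t=12: ready={D,H} → run H
t=13: ready={D,H} → run H
t=14: ready={D,H} → run H
t=15: ready={D,H} → run H
t=16: ready={D,H} → run H
t=17: ready={D} → run D
t=18: ready={D} → run D
t=19: ready={D} → run D
t=20: ready={D} → run D
t=21: (idle)
t=22: (idle)
t=23: (idle)

running at tick 19 = D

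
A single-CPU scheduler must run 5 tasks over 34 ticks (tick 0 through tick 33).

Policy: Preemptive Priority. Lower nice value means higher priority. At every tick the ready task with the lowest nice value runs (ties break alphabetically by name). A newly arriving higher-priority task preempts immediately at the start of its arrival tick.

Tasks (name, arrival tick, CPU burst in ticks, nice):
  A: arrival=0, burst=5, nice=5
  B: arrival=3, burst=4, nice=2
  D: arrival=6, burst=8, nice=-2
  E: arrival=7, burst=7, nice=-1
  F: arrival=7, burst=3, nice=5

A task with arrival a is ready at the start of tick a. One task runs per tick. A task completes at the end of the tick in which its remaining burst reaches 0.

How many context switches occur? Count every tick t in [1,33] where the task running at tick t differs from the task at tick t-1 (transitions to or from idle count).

context switches = 7

t=0: ready={A} → run A
t=1: ready={A} → run A
t=2: ready={A} → run A
t=3: ready={A,B} → run B
t=4: ready={A,B} → run B
t=5: ready={A,B} → run B
t=6: ready={A,B,D} → run D
t=7: ready={A,B,D,E,F} → run D
t=8: ready={A,B,D,E,F} → run D
t=9: ready={A,B,D,E,F} → run D
t=10: ready={A,B,D,E,F} → run D
t=11: ready={A,B,D,E,F} → run D
t=12: ready={A,B,D,E,F} → run D
t=13: ready={A,B,D,E,F} → run D
t=14: ready={A,B,E,F} → run E
t=15: ready={A,B,E,F} → run E
t=16: ready={A,B,E,F} → run E
t=17: ready={A,B,E,F} → run E
t=18: ready={A,B,E,F} → run E
t=19: ready={A,B,E,F} → run E
t=20: ready={A,B,E,F} → run E
t=21: ready={A,B,F} → run B
t=22: ready={A,F} → run A
t=23: ready={A,F} → run A
t=24: ready={F} → run F
t=25: ready={F} → run F
t=26: ready={F} → run F
t=27: (idle)
t=28: (idle)
t=29: (idle)
t=30: (idle)
t=31: (idle)
t=32: (idle)
t=33: (idle)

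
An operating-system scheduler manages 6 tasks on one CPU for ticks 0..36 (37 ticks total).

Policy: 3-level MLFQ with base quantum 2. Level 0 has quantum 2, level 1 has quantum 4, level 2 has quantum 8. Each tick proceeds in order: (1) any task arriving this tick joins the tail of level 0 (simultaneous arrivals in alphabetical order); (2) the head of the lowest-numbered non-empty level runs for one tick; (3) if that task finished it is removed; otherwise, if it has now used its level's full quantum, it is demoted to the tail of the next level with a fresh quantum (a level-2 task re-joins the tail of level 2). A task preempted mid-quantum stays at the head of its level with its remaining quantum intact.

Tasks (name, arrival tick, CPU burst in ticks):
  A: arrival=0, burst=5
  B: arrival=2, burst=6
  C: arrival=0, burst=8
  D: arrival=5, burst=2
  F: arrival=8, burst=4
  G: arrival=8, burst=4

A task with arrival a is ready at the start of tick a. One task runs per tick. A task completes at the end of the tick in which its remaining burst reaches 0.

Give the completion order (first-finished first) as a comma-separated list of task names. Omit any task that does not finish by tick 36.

completion order = D, A, B, F, G, C

t=0: L0/L1/L2 = AC/-/- → run A
t=1: L0/L1/L2 = AC/-/- → run A
t=2: L0/L1/L2 = CB/A/- → run C
t=3: L0/L1/L2 = CB/A/- → run C
t=4: L0/L1/L2 = B/AC/- → run B
t=5: L0/L1/L2 = BD/AC/- → run B
t=6: L0/L1/L2 = D/ACB/- → run D
t=7: L0/L1/L2 = D/ACB/- → run D
t=8: L0/L1/L2 = FG/ACB/- → run F
t=9: L0/L1/L2 = FG/ACB/- → run F
t=10: L0/L1/L2 = G/ACBF/- → run G
t=11: L0/L1/L2 = G/ACBF/- → run G
t=12: L0/L1/L2 = -/ACBFG/- → run A
t=13: L0/L1/L2 = -/ACBFG/- → run A
t=14: L0/L1/L2 = -/ACBFG/- → run A
t=15: L0/L1/L2 = -/CBFG/- → run C
t=16: L0/L1/L2 = -/CBFG/- → run C
t=17: L0/L1/L2 = -/CBFG/- → run C
t=18: L0/L1/L2 = -/CBFG/- → run C
t=19: L0/L1/L2 = -/BFG/C → run B
t=20: L0/L1/L2 = -/BFG/C → run B
t=21: L0/L1/L2 = -/BFG/C → run B
t=22: L0/L1/L2 = -/BFG/C → run B
t=23: L0/L1/L2 = -/FG/C → run F
t=24: L0/L1/L2 = -/FG/C → run F
t=25: L0/L1/L2 = -/G/C → run G
t=26: L0/L1/L2 = -/G/C → run G
t=27: L0/L1/L2 = -/-/C → run C
t=28: L0/L1/L2 = -/-/C → run C
t=29: (idle)
t=30: (idle)
t=31: (idle)
t=32: (idle)
t=33: (idle)
t=34: (idle)
t=35: (idle)
t=36: (idle)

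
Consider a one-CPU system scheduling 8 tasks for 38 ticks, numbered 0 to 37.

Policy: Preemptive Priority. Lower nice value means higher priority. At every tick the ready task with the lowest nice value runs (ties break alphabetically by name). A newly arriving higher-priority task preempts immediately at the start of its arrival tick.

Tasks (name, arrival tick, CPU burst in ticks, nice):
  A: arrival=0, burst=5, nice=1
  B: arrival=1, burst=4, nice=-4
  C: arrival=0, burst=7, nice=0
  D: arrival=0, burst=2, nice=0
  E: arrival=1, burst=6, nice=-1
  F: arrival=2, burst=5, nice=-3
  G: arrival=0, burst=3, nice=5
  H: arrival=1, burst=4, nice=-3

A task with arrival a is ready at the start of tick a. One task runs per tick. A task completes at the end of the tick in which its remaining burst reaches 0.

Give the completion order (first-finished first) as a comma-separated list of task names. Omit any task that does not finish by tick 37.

t=0: ready={A,C,D,G} → run C
t=1: ready={A,B,C,D,E,G,H} → run B
t=2: ready={A,B,C,D,E,F,G,H} → run B
t=3: ready={A,B,C,D,E,F,G,H} → run B
t=4: ready={A,B,C,D,E,F,G,H} → run B
t=5: ready={A,C,D,E,F,G,H} → run F
t=6: ready={A,C,D,E,F,G,H} → run F
t=7: ready={A,C,D,E,F,G,H} → run F
t=8: ready={A,C,D,E,F,G,H} → run F
t=9: ready={A,C,D,E,F,G,H} → run F
t=10: ready={A,C,D,E,G,H} → run H
t=11: ready={A,C,D,E,G,H} → run H
t=12: ready={A,C,D,E,G,H} → run H
t=13: ready={A,C,D,E,G,H} → run H
t=14: ready={A,C,D,E,G} → run E
t=15: ready={A,C,D,E,G} → run E
t=16: ready={A,C,D,E,G} → run E
t=17: ready={A,C,D,E,G} → run E
t=18: ready={A,C,D,E,G} → run E
t=19: ready={A,C,D,E,G} → run E
t=20: ready={A,C,D,G} → run C
t=21: ready={A,C,D,G} → run C
t=22: ready={A,C,D,G} → run C
t=23: ready={A,C,D,G} → run C
t=24: ready={A,C,D,G} → run C
t=25: ready={A,C,D,G} → run C
t=26: ready={A,D,G} → run D
t=27: ready={A,D,G} → run D
t=28: ready={A,G} → run A
t=29: ready={A,G} → run A
t=30: ready={A,G} → run A
t=31: ready={A,G} → run A
t=32: ready={A,G} → run A
t=33: ready={G} → run G
t=34: ready={G} → run G
t=35: ready={G} → run G
t=36: (idle)
t=37: (idle)

completion order = B, F, H, E, C, D, A, G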